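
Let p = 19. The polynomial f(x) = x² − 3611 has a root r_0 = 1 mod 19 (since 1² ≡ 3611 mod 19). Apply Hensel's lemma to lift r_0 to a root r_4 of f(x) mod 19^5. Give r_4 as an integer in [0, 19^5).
r_4 = 2086942 (mod 2476099)

Hensel's recurrence: r_{i+1} = r_i − f(r_i)·(f′(r_i))^{-1} mod 19^{i+2}, with f′(x) = 2x. Iterate:
  r_0 = 1 (mod 19)
  r_1 = 1 (mod 361)
  r_2 = 1806 (mod 6859)
  r_3 = 1806 (mod 130321)
  r_4 = 2086942 (mod 2476099)
Final: r_4 = 2086942, and one checks f(r_4) ≡ 0 mod 19^5.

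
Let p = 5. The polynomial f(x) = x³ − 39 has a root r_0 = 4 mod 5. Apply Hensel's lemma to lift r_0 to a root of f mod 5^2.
r_1 = 4 (mod 25)

Hensel: r_{i+1} = r_i − f(r_i)/f′(r_i) mod 5^{i+2}, where f′(x) = 3x². Iterate:
  r_0 = 4 (mod 5)
  r_1 = 4 (mod 25)
Final: r = 4 with f(r) ≡ 0 mod 5^2.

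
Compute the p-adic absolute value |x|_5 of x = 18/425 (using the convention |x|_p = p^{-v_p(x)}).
|18/425|_5 = 25

Step 1 — compute v_5(x) by factoring powers of 5 out of the numerator and denominator: v_5(18/425) = -2. Step 2 — apply |x|_p = p^{-v_p(x)} = 5^{2} = 25.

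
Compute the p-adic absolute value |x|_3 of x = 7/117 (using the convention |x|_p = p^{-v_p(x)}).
|7/117|_3 = 9

Step 1 — compute v_3(x) by factoring powers of 3 out of the numerator and denominator: v_3(7/117) = -2. Step 2 — apply |x|_p = p^{-v_p(x)} = 3^{2} = 9.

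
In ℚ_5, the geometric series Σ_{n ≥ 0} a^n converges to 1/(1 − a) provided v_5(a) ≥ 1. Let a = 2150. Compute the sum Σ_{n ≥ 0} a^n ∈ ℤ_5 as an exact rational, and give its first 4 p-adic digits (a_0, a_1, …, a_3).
Σ a^n = 1/(1 − a) = -1/2149;  first 4 digits = (1, 0, 1, 2)

v_5(a) = 2 ≥ 1, so the series converges in ℤ_5 to 1/(1 − a) = 1/(1 − 2150) = -1/2149. Expand this rational in ℤ_5: compute digits iteratively via d_i = x_i mod 5, x_{i+1} = (x_i − d_i)/5. The first 4 digits are (1, 0, 1, 2).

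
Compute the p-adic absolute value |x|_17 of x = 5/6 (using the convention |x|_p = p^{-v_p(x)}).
|5/6|_17 = 1

Step 1 — compute v_17(x) by factoring powers of 17 out of the numerator and denominator: v_17(5/6) = 0. Step 2 — apply |x|_p = p^{-v_p(x)} = 17^{0} = 1.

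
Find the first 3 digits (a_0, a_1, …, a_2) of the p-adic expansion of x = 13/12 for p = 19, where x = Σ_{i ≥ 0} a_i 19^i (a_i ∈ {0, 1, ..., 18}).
(a_0, …, a_2) = (9, 17, 7)

v_19(13/12) = 0 (numerator and denominator both coprime to 19), so x ∈ ℤ_19^×. Compute digits iteratively via a_i = x_i mod 19, x_{i+1} = (x_i − a_i)/19, with x_0 = x:
  x_0 = 13/12;  a_0 = 9;  x_1 = (x_0 − 9)/19 = -5/12
  x_1 = -5/12;  a_1 = 17;  x_2 = (x_1 − 17)/19 = -11/12
  x_2 = -11/12;  a_2 = 7;  x_3 = (x_2 − 7)/19 = -5/12
Digits: (9, 17, 7).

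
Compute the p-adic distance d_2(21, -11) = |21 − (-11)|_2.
d_2(21, -11) = 1/32

Step 1 — x − y = 21 − (-11) = 32. Step 2 — v_2(32) = 5 (factor: 32 = (2^5 · 1); the sign does not affect v_p). Step 3 — |x − y|_2 = 2^{-5} = 1/32.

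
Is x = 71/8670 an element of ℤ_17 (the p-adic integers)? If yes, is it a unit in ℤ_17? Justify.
x ∉ ℤ_17 (v_17(x) = -2 < 0)

ℤ_17 = {x ∈ ℚ_17 : v_17(x) ≥ 0} and ℤ_17^× = {x ∈ ℤ_17 : v_17(x) = 0}. Here v_17(71/8670) = v_17(num) − v_17(den) = -2; compare against these criteria.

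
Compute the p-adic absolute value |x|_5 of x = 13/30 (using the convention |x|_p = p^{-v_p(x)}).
|13/30|_5 = 5

Step 1 — compute v_5(x) by factoring powers of 5 out of the numerator and denominator: v_5(13/30) = -1. Step 2 — apply |x|_p = p^{-v_p(x)} = 5^{1} = 5.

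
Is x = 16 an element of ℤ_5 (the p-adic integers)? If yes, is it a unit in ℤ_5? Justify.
x ∈ ℤ_5^× (unit); v_5(x) = 0

ℤ_5 = {x ∈ ℚ_5 : v_5(x) ≥ 0} and ℤ_5^× = {x ∈ ℤ_5 : v_5(x) = 0}. Here v_5(16) = v_5(num) − v_5(den) = 0; compare against these criteria.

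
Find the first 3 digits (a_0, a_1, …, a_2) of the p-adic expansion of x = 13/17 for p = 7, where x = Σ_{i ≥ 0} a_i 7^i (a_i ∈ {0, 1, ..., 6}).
(a_0, …, a_2) = (2, 6, 2)

v_7(13/17) = 0 (numerator and denominator both coprime to 7), so x ∈ ℤ_7^×. Compute digits iteratively via a_i = x_i mod 7, x_{i+1} = (x_i − a_i)/7, with x_0 = x:
  x_0 = 13/17;  a_0 = 2;  x_1 = (x_0 − 2)/7 = -3/17
  x_1 = -3/17;  a_1 = 6;  x_2 = (x_1 − 6)/7 = -15/17
  x_2 = -15/17;  a_2 = 2;  x_3 = (x_2 − 2)/7 = -7/17
Digits: (2, 6, 2).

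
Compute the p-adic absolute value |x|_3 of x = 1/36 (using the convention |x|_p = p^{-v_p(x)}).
|1/36|_3 = 9

Step 1 — compute v_3(x) by factoring powers of 3 out of the numerator and denominator: v_3(1/36) = -2. Step 2 — apply |x|_p = p^{-v_p(x)} = 3^{2} = 9.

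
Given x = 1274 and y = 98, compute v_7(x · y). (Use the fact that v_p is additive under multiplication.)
v_7(124852) = 4

v_p(x) = 2 (factor: 1274 = 7^2 · 26); v_p(y) = 2 (factor: 98 = 7^2 · 2). Additivity: v_p(xy) = v_p(x) + v_p(y) = 2 + 2 = 4. (Direct check: xy = 124852 = 7^4 · (52).)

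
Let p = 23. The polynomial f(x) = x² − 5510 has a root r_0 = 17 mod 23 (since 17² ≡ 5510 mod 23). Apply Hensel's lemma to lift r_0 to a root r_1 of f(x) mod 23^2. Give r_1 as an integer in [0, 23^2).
r_1 = 155 (mod 529)

Hensel's recurrence: r_{i+1} = r_i − f(r_i)·(f′(r_i))^{-1} mod 23^{i+2}, with f′(x) = 2x. Iterate:
  r_0 = 17 (mod 23)
  r_1 = 155 (mod 529)
Final: r_1 = 155, and one checks f(r_1) ≡ 0 mod 23^2.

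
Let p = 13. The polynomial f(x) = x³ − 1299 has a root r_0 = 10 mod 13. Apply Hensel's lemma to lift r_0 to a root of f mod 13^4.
r_3 = 16871 (mod 28561)

Hensel: r_{i+1} = r_i − f(r_i)/f′(r_i) mod 13^{i+2}, where f′(x) = 3x². Iterate:
  r_0 = 10 (mod 13)
  r_1 = 140 (mod 169)
  r_2 = 1492 (mod 2197)
  r_3 = 16871 (mod 28561)
Final: r = 16871 with f(r) ≡ 0 mod 13^4.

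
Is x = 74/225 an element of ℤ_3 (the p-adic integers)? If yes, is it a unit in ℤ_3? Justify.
x ∉ ℤ_3 (v_3(x) = -2 < 0)

ℤ_3 = {x ∈ ℚ_3 : v_3(x) ≥ 0} and ℤ_3^× = {x ∈ ℤ_3 : v_3(x) = 0}. Here v_3(74/225) = v_3(num) − v_3(den) = -2; compare against these criteria.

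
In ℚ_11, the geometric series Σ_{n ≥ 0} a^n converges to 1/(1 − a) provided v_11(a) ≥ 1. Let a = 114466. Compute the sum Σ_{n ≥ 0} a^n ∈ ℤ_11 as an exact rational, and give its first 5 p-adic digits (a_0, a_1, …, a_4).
Σ a^n = 1/(1 − a) = -1/114465;  first 5 digits = (1, 0, 0, 9, 7)

v_11(a) = 3 ≥ 1, so the series converges in ℤ_11 to 1/(1 − a) = 1/(1 − 114466) = -1/114465. Expand this rational in ℤ_11: compute digits iteratively via d_i = x_i mod 11, x_{i+1} = (x_i − d_i)/11. The first 5 digits are (1, 0, 0, 9, 7).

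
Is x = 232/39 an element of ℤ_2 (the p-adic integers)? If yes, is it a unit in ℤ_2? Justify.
x ∈ ℤ_2 but not a unit; v_2(x) = 3 > 0

ℤ_2 = {x ∈ ℚ_2 : v_2(x) ≥ 0} and ℤ_2^× = {x ∈ ℤ_2 : v_2(x) = 0}. Here v_2(232/39) = v_2(num) − v_2(den) = 3; compare against these criteria.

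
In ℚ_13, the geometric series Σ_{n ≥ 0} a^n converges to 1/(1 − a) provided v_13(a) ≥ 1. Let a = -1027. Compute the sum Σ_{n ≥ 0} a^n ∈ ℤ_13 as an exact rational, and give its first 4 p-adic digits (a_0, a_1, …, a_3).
Σ a^n = 1/(1 − a) = 1/1028;  first 4 digits = (1, 12, 7, 10)

v_13(a) = 1 ≥ 1, so the series converges in ℤ_13 to 1/(1 − a) = 1/(1 − (-1027)) = 1/1028. Expand this rational in ℤ_13: compute digits iteratively via d_i = x_i mod 13, x_{i+1} = (x_i − d_i)/13. The first 4 digits are (1, 12, 7, 10).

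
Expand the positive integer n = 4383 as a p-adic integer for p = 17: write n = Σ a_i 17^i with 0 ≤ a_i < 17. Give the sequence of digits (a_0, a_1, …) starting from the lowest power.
(a_0, a_1, …) = (14, 2, 15)

Repeated division by 17 gives the digits low-to-high: 4383 = 14 + 2·17^1 + 15·17^2. Digit sequence: (14, 2, 15).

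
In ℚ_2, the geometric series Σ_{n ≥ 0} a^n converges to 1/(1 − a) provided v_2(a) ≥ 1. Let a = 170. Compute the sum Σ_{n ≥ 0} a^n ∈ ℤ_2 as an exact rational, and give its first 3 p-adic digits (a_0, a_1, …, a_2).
Σ a^n = 1/(1 − a) = -1/169;  first 3 digits = (1, 1, 1)

v_2(a) = 1 ≥ 1, so the series converges in ℤ_2 to 1/(1 − a) = 1/(1 − 170) = -1/169. Expand this rational in ℤ_2: compute digits iteratively via d_i = x_i mod 2, x_{i+1} = (x_i − d_i)/2. The first 3 digits are (1, 1, 1).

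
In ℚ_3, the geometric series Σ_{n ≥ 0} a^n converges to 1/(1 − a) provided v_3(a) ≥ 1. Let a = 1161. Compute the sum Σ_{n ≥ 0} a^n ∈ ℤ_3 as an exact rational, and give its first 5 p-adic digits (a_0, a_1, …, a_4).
Σ a^n = 1/(1 − a) = -1/1160;  first 5 digits = (1, 0, 0, 1, 2)

v_3(a) = 3 ≥ 1, so the series converges in ℤ_3 to 1/(1 − a) = 1/(1 − 1161) = -1/1160. Expand this rational in ℤ_3: compute digits iteratively via d_i = x_i mod 3, x_{i+1} = (x_i − d_i)/3. The first 5 digits are (1, 0, 0, 1, 2).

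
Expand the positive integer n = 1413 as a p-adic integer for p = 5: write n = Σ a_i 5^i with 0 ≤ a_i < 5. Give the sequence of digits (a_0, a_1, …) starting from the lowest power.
(a_0, a_1, …) = (3, 2, 1, 1, 2)

Repeated division by 5 gives the digits low-to-high: 1413 = 3 + 2·5^1 + 1·5^2 + 1·5^3 + 2·5^4. Digit sequence: (3, 2, 1, 1, 2).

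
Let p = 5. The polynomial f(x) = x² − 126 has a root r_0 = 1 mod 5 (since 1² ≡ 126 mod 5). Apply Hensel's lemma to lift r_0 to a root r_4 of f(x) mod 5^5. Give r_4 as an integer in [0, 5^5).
r_4 = 1626 (mod 3125)

Hensel's recurrence: r_{i+1} = r_i − f(r_i)·(f′(r_i))^{-1} mod 5^{i+2}, with f′(x) = 2x. Iterate:
  r_0 = 1 (mod 5)
  r_1 = 1 (mod 25)
  r_2 = 1 (mod 125)
  r_3 = 376 (mod 625)
  r_4 = 1626 (mod 3125)
Final: r_4 = 1626, and one checks f(r_4) ≡ 0 mod 5^5.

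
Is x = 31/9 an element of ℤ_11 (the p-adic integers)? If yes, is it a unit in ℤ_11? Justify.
x ∈ ℤ_11^× (unit); v_11(x) = 0

ℤ_11 = {x ∈ ℚ_11 : v_11(x) ≥ 0} and ℤ_11^× = {x ∈ ℤ_11 : v_11(x) = 0}. Here v_11(31/9) = v_11(num) − v_11(den) = 0; compare against these criteria.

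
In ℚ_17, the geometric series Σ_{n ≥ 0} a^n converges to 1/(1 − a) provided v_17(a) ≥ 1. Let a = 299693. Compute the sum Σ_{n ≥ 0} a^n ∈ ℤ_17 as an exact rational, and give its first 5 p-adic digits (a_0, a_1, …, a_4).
Σ a^n = 1/(1 − a) = -1/299692;  first 5 digits = (1, 0, 0, 10, 3)

v_17(a) = 3 ≥ 1, so the series converges in ℤ_17 to 1/(1 − a) = 1/(1 − 299693) = -1/299692. Expand this rational in ℤ_17: compute digits iteratively via d_i = x_i mod 17, x_{i+1} = (x_i − d_i)/17. The first 5 digits are (1, 0, 0, 10, 3).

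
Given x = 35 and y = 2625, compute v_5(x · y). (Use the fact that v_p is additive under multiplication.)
v_5(91875) = 4

v_p(x) = 1 (factor: 35 = 5^1 · 7); v_p(y) = 3 (factor: 2625 = 5^3 · 21). Additivity: v_p(xy) = v_p(x) + v_p(y) = 1 + 3 = 4. (Direct check: xy = 91875 = 5^4 · (147).)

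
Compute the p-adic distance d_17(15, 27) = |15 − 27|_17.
d_17(15, 27) = 1

Step 1 — x − y = 15 − 27 = -12. Step 2 — v_17(-12) = 0 (factor: -12 = −(17^0 · 12); the sign does not affect v_p). Step 3 — |x − y|_17 = 17^{0} = 1.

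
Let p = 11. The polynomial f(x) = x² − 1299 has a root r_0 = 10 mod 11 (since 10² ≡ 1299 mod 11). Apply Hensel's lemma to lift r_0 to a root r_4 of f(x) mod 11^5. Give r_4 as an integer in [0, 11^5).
r_4 = 28269 (mod 161051)

Hensel's recurrence: r_{i+1} = r_i − f(r_i)·(f′(r_i))^{-1} mod 11^{i+2}, with f′(x) = 2x. Iterate:
  r_0 = 10 (mod 11)
  r_1 = 76 (mod 121)
  r_2 = 318 (mod 1331)
  r_3 = 13628 (mod 14641)
  r_4 = 28269 (mod 161051)
Final: r_4 = 28269, and one checks f(r_4) ≡ 0 mod 11^5.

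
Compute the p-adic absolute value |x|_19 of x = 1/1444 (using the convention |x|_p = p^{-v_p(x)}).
|1/1444|_19 = 361

Step 1 — compute v_19(x) by factoring powers of 19 out of the numerator and denominator: v_19(1/1444) = -2. Step 2 — apply |x|_p = p^{-v_p(x)} = 19^{2} = 361.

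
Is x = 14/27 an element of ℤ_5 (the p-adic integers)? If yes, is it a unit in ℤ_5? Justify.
x ∈ ℤ_5^× (unit); v_5(x) = 0

ℤ_5 = {x ∈ ℚ_5 : v_5(x) ≥ 0} and ℤ_5^× = {x ∈ ℤ_5 : v_5(x) = 0}. Here v_5(14/27) = v_5(num) − v_5(den) = 0; compare against these criteria.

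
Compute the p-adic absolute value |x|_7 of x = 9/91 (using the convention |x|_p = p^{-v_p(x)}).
|9/91|_7 = 7

Step 1 — compute v_7(x) by factoring powers of 7 out of the numerator and denominator: v_7(9/91) = -1. Step 2 — apply |x|_p = p^{-v_p(x)} = 7^{1} = 7.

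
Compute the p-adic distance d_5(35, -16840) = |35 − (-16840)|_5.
d_5(35, -16840) = 1/625

Step 1 — x − y = 35 − (-16840) = 16875. Step 2 — v_5(16875) = 4 (factor: 16875 = (5^4 · 27); the sign does not affect v_p). Step 3 — |x − y|_5 = 5^{-4} = 1/625.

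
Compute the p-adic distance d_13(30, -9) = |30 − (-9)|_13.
d_13(30, -9) = 1/13

Step 1 — x − y = 30 − (-9) = 39. Step 2 — v_13(39) = 1 (factor: 39 = (13^1 · 3); the sign does not affect v_p). Step 3 — |x − y|_13 = 13^{-1} = 1/13.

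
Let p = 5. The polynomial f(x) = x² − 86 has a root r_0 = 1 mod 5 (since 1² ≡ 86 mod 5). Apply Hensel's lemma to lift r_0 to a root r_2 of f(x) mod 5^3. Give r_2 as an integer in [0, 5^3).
r_2 = 31 (mod 125)

Hensel's recurrence: r_{i+1} = r_i − f(r_i)·(f′(r_i))^{-1} mod 5^{i+2}, with f′(x) = 2x. Iterate:
  r_0 = 1 (mod 5)
  r_1 = 6 (mod 25)
  r_2 = 31 (mod 125)
Final: r_2 = 31, and one checks f(r_2) ≡ 0 mod 5^3.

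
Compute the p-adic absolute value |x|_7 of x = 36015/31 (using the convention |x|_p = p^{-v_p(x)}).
|36015/31|_7 = 1/2401

Step 1 — compute v_7(x) by factoring powers of 7 out of the numerator and denominator: v_7(36015/31) = 4. Step 2 — apply |x|_p = p^{-v_p(x)} = 7^{-4} = 1/2401.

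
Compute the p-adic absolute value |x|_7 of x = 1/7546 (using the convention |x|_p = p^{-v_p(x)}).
|1/7546|_7 = 343

Step 1 — compute v_7(x) by factoring powers of 7 out of the numerator and denominator: v_7(1/7546) = -3. Step 2 — apply |x|_p = p^{-v_p(x)} = 7^{3} = 343.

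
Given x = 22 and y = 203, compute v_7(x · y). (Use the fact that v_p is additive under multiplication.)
v_7(4466) = 1

v_p(x) = 0 (factor: 22 = 7^0 · 22); v_p(y) = 1 (factor: 203 = 7^1 · 29). Additivity: v_p(xy) = v_p(x) + v_p(y) = 0 + 1 = 1. (Direct check: xy = 4466 = 7^1 · (638).)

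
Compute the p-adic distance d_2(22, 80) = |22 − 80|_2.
d_2(22, 80) = 1/2

Step 1 — x − y = 22 − 80 = -58. Step 2 — v_2(-58) = 1 (factor: -58 = −(2^1 · 29); the sign does not affect v_p). Step 3 — |x − y|_2 = 2^{-1} = 1/2.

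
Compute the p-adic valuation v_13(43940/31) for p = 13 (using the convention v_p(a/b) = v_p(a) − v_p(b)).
v_13(43940/31) = 3

Factor powers of 13 from the numerator and denominator of the reduced fraction: 43940 = 13^3 · 20 and 31 = 13^0 · 31. Apply v_p(a/b) = v_p(a) − v_p(b): v_13(43940/31) = 3 − 0 = 3.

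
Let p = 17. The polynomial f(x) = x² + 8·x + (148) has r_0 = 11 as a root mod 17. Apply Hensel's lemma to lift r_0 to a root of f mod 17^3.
r_2 = 317 (mod 4913)

Hensel: r_{i+1} = r_i − f(r_i)·(f′(r_i))^{-1} mod 17^{i+2}, f′(x) = 2x + 8. Iterate:
  r_0 = 11 (mod 17)
  r_1 = 28 (mod 289)
  r_2 = 317 (mod 4913)
Final: r = 317 satisfies f(r) ≡ 0 mod 17^3.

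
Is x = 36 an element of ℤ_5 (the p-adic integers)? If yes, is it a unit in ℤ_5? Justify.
x ∈ ℤ_5^× (unit); v_5(x) = 0

ℤ_5 = {x ∈ ℚ_5 : v_5(x) ≥ 0} and ℤ_5^× = {x ∈ ℤ_5 : v_5(x) = 0}. Here v_5(36) = v_5(num) − v_5(den) = 0; compare against these criteria.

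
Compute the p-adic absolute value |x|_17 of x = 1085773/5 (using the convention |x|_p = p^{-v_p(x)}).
|1085773/5|_17 = 1/83521

Step 1 — compute v_17(x) by factoring powers of 17 out of the numerator and denominator: v_17(1085773/5) = 4. Step 2 — apply |x|_p = p^{-v_p(x)} = 17^{-4} = 1/83521.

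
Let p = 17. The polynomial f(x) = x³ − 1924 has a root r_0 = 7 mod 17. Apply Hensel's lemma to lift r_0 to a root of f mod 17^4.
r_3 = 68381 (mod 83521)

Hensel: r_{i+1} = r_i − f(r_i)/f′(r_i) mod 17^{i+2}, where f′(x) = 3x². Iterate:
  r_0 = 7 (mod 17)
  r_1 = 177 (mod 289)
  r_2 = 4512 (mod 4913)
  r_3 = 68381 (mod 83521)
Final: r = 68381 with f(r) ≡ 0 mod 17^4.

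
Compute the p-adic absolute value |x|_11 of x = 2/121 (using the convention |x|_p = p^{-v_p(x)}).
|2/121|_11 = 121

Step 1 — compute v_11(x) by factoring powers of 11 out of the numerator and denominator: v_11(2/121) = -2. Step 2 — apply |x|_p = p^{-v_p(x)} = 11^{2} = 121.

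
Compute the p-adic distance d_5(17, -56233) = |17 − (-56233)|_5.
d_5(17, -56233) = 1/3125

Step 1 — x − y = 17 − (-56233) = 56250. Step 2 — v_5(56250) = 5 (factor: 56250 = (5^5 · 18); the sign does not affect v_p). Step 3 — |x − y|_5 = 5^{-5} = 1/3125.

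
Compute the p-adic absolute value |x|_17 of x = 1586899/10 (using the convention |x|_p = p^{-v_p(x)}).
|1586899/10|_17 = 1/83521

Step 1 — compute v_17(x) by factoring powers of 17 out of the numerator and denominator: v_17(1586899/10) = 4. Step 2 — apply |x|_p = p^{-v_p(x)} = 17^{-4} = 1/83521.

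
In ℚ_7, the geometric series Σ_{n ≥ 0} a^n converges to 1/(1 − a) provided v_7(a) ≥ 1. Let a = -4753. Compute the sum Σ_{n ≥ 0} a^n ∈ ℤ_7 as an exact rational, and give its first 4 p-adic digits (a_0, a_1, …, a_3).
Σ a^n = 1/(1 − a) = 1/4754;  first 4 digits = (1, 0, 1, 0)

v_7(a) = 2 ≥ 1, so the series converges in ℤ_7 to 1/(1 − a) = 1/(1 − (-4753)) = 1/4754. Expand this rational in ℤ_7: compute digits iteratively via d_i = x_i mod 7, x_{i+1} = (x_i − d_i)/7. The first 4 digits are (1, 0, 1, 0).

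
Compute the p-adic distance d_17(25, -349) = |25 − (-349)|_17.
d_17(25, -349) = 1/17

Step 1 — x − y = 25 − (-349) = 374. Step 2 — v_17(374) = 1 (factor: 374 = (17^1 · 22); the sign does not affect v_p). Step 3 — |x − y|_17 = 17^{-1} = 1/17.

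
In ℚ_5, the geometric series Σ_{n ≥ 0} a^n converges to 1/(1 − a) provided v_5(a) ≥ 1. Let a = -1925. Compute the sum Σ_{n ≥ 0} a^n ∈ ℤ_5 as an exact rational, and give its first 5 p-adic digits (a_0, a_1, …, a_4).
Σ a^n = 1/(1 − a) = 1/1926;  first 5 digits = (1, 0, 3, 4, 0)

v_5(a) = 2 ≥ 1, so the series converges in ℤ_5 to 1/(1 − a) = 1/(1 − (-1925)) = 1/1926. Expand this rational in ℤ_5: compute digits iteratively via d_i = x_i mod 5, x_{i+1} = (x_i − d_i)/5. The first 5 digits are (1, 0, 3, 4, 0).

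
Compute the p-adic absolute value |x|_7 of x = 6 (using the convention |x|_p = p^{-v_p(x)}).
|6|_7 = 1

Step 1 — compute v_7(x) by factoring powers of 7 out of the numerator and denominator: v_7(6) = 0. Step 2 — apply |x|_p = p^{-v_p(x)} = 7^{0} = 1.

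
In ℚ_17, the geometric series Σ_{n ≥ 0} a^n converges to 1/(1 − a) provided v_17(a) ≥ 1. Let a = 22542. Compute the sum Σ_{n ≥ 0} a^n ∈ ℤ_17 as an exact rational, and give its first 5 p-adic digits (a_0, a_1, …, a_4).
Σ a^n = 1/(1 − a) = -1/22541;  first 5 digits = (1, 0, 10, 4, 15)

v_17(a) = 2 ≥ 1, so the series converges in ℤ_17 to 1/(1 − a) = 1/(1 − 22542) = -1/22541. Expand this rational in ℤ_17: compute digits iteratively via d_i = x_i mod 17, x_{i+1} = (x_i − d_i)/17. The first 5 digits are (1, 0, 10, 4, 15).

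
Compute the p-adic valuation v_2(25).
v_2(25) = 0

v_2(n) is the largest exponent k such that 2^k divides n. Factor out: 25 = 2^0 · 25. (Sign doesn't affect v_p.) So v_2(25) = 0.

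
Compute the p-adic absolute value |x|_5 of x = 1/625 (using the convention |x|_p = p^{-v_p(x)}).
|1/625|_5 = 625

Step 1 — compute v_5(x) by factoring powers of 5 out of the numerator and denominator: v_5(1/625) = -4. Step 2 — apply |x|_p = p^{-v_p(x)} = 5^{4} = 625.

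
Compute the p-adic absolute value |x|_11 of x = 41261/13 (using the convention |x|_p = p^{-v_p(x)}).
|41261/13|_11 = 1/1331

Step 1 — compute v_11(x) by factoring powers of 11 out of the numerator and denominator: v_11(41261/13) = 3. Step 2 — apply |x|_p = p^{-v_p(x)} = 11^{-3} = 1/1331.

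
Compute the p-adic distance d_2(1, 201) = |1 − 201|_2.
d_2(1, 201) = 1/8

Step 1 — x − y = 1 − 201 = -200. Step 2 — v_2(-200) = 3 (factor: -200 = −(2^3 · 25); the sign does not affect v_p). Step 3 — |x − y|_2 = 2^{-3} = 1/8.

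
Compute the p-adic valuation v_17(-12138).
v_17(-12138) = 2

v_17(n) is the largest exponent k such that 17^k divides n. Factor out: -12138 = -17^2 · 42. (Sign doesn't affect v_p.) So v_17(-12138) = 2.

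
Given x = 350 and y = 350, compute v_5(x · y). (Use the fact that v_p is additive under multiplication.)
v_5(122500) = 4

v_p(x) = 2 (factor: 350 = 5^2 · 14); v_p(y) = 2 (factor: 350 = 5^2 · 14). Additivity: v_p(xy) = v_p(x) + v_p(y) = 2 + 2 = 4. (Direct check: xy = 122500 = 5^4 · (196).)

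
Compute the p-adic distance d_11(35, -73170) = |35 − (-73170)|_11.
d_11(35, -73170) = 1/14641

Step 1 — x − y = 35 − (-73170) = 73205. Step 2 — v_11(73205) = 4 (factor: 73205 = (11^4 · 5); the sign does not affect v_p). Step 3 — |x − y|_11 = 11^{-4} = 1/14641.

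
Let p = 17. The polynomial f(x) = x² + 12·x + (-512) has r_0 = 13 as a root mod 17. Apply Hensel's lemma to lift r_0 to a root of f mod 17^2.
r_1 = 132 (mod 289)

Hensel: r_{i+1} = r_i − f(r_i)·(f′(r_i))^{-1} mod 17^{i+2}, f′(x) = 2x + 12. Iterate:
  r_0 = 13 (mod 17)
  r_1 = 132 (mod 289)
Final: r = 132 satisfies f(r) ≡ 0 mod 17^2.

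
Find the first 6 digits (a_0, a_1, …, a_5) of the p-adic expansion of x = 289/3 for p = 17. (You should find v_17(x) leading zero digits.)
(a_0, …, a_5) = (0, 0, 6, 11, 5, 11)

v_17(289/3) = 2, so a_0 = ... = a_1 = 0. Factor out: x = 17^2 · u with u = 1/3 a unit in ℤ_17. Expand u iteratively via a_{v+i} = u_i mod 17, u_{i+1} = (u_i − a_{v+i})/17:
  u_0 = 1/3;  a_2 = 6;  u_1 = (u_0 − 6)/17 = -1/3
  u_1 = -1/3;  a_3 = 11;  u_2 = (u_1 − 11)/17 = -2/3
  u_2 = -2/3;  a_4 = 5;  u_3 = (u_2 − 5)/17 = -1/3
  u_3 = -1/3;  a_5 = 11;  u_4 = (u_3 − 11)/17 = -2/3
Digits: (0, 0, 6, 11, 5, 11).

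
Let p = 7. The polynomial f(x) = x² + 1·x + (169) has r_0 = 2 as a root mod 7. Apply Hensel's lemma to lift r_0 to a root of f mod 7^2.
r_1 = 16 (mod 49)

Hensel: r_{i+1} = r_i − f(r_i)·(f′(r_i))^{-1} mod 7^{i+2}, f′(x) = 2x + 1. Iterate:
  r_0 = 2 (mod 7)
  r_1 = 16 (mod 49)
Final: r = 16 satisfies f(r) ≡ 0 mod 7^2.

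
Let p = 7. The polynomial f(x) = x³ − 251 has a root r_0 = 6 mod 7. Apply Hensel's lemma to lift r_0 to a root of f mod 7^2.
r_1 = 34 (mod 49)

Hensel: r_{i+1} = r_i − f(r_i)/f′(r_i) mod 7^{i+2}, where f′(x) = 3x². Iterate:
  r_0 = 6 (mod 7)
  r_1 = 34 (mod 49)
Final: r = 34 with f(r) ≡ 0 mod 7^2.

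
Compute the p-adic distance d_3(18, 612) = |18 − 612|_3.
d_3(18, 612) = 1/27

Step 1 — x − y = 18 − 612 = -594. Step 2 — v_3(-594) = 3 (factor: -594 = −(3^3 · 22); the sign does not affect v_p). Step 3 — |x − y|_3 = 3^{-3} = 1/27.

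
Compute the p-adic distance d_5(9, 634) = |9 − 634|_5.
d_5(9, 634) = 1/625

Step 1 — x − y = 9 − 634 = -625. Step 2 — v_5(-625) = 4 (factor: -625 = −(5^4 · 1); the sign does not affect v_p). Step 3 — |x − y|_5 = 5^{-4} = 1/625.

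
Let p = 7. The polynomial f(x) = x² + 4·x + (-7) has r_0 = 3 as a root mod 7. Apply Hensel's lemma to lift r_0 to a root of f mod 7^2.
r_1 = 31 (mod 49)

Hensel: r_{i+1} = r_i − f(r_i)·(f′(r_i))^{-1} mod 7^{i+2}, f′(x) = 2x + 4. Iterate:
  r_0 = 3 (mod 7)
  r_1 = 31 (mod 49)
Final: r = 31 satisfies f(r) ≡ 0 mod 7^2.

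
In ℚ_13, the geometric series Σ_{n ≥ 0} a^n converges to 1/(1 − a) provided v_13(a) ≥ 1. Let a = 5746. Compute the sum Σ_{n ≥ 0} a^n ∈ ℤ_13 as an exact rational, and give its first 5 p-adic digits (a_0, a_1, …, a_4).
Σ a^n = 1/(1 − a) = -1/5745;  first 5 digits = (1, 0, 8, 2, 12)

v_13(a) = 2 ≥ 1, so the series converges in ℤ_13 to 1/(1 − a) = 1/(1 − 5746) = -1/5745. Expand this rational in ℤ_13: compute digits iteratively via d_i = x_i mod 13, x_{i+1} = (x_i − d_i)/13. The first 5 digits are (1, 0, 8, 2, 12).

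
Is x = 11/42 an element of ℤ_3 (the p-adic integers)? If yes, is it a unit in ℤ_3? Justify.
x ∉ ℤ_3 (v_3(x) = -1 < 0)

ℤ_3 = {x ∈ ℚ_3 : v_3(x) ≥ 0} and ℤ_3^× = {x ∈ ℤ_3 : v_3(x) = 0}. Here v_3(11/42) = v_3(num) − v_3(den) = -1; compare against these criteria.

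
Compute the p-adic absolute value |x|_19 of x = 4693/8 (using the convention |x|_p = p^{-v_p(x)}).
|4693/8|_19 = 1/361

Step 1 — compute v_19(x) by factoring powers of 19 out of the numerator and denominator: v_19(4693/8) = 2. Step 2 — apply |x|_p = p^{-v_p(x)} = 19^{-2} = 1/361.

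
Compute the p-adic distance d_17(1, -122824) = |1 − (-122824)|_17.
d_17(1, -122824) = 1/4913

Step 1 — x − y = 1 − (-122824) = 122825. Step 2 — v_17(122825) = 3 (factor: 122825 = (17^3 · 25); the sign does not affect v_p). Step 3 — |x − y|_17 = 17^{-3} = 1/4913.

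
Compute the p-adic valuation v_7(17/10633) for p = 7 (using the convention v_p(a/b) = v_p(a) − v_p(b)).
v_7(17/10633) = -3

Factor powers of 7 from the numerator and denominator of the reduced fraction: 17 = 7^0 · 17 and 10633 = 7^3 · 31. Apply v_p(a/b) = v_p(a) − v_p(b): v_7(17/10633) = 0 − 3 = -3.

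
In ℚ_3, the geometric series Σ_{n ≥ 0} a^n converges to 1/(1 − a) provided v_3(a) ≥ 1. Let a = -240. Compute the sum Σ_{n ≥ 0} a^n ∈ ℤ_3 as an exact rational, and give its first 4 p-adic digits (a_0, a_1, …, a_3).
Σ a^n = 1/(1 − a) = 1/241;  first 4 digits = (1, 1, 1, 1)

v_3(a) = 1 ≥ 1, so the series converges in ℤ_3 to 1/(1 − a) = 1/(1 − (-240)) = 1/241. Expand this rational in ℤ_3: compute digits iteratively via d_i = x_i mod 3, x_{i+1} = (x_i − d_i)/3. The first 4 digits are (1, 1, 1, 1).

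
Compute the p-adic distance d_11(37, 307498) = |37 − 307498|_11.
d_11(37, 307498) = 1/14641

Step 1 — x − y = 37 − 307498 = -307461. Step 2 — v_11(-307461) = 4 (factor: -307461 = −(11^4 · 21); the sign does not affect v_p). Step 3 — |x − y|_11 = 11^{-4} = 1/14641.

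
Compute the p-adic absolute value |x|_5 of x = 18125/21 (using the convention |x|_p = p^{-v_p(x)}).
|18125/21|_5 = 1/625

Step 1 — compute v_5(x) by factoring powers of 5 out of the numerator and denominator: v_5(18125/21) = 4. Step 2 — apply |x|_p = p^{-v_p(x)} = 5^{-4} = 1/625.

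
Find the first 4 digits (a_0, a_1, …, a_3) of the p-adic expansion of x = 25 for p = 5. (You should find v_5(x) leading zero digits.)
(a_0, …, a_3) = (0, 0, 1, 0)

v_5(25) = 2, so a_0 = ... = a_1 = 0. Factor out: x = 5^2 · u with u = 1 a unit in ℤ_5. Expand u iteratively via a_{v+i} = u_i mod 5, u_{i+1} = (u_i − a_{v+i})/5:
  u_0 = 1;  a_2 = 1;  u_1 = (u_0 − 1)/5 = 0
  u_1 = 0;  a_3 = 0;  u_2 = (u_1 − 0)/5 = 0
Digits: (0, 0, 1, 0).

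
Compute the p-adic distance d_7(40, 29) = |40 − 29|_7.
d_7(40, 29) = 1

Step 1 — x − y = 40 − 29 = 11. Step 2 — v_7(11) = 0 (factor: 11 = (7^0 · 11); the sign does not affect v_p). Step 3 — |x − y|_7 = 7^{0} = 1.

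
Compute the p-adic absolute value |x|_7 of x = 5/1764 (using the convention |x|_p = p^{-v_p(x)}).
|5/1764|_7 = 49

Step 1 — compute v_7(x) by factoring powers of 7 out of the numerator and denominator: v_7(5/1764) = -2. Step 2 — apply |x|_p = p^{-v_p(x)} = 7^{2} = 49.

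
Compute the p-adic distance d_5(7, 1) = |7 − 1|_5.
d_5(7, 1) = 1

Step 1 — x − y = 7 − 1 = 6. Step 2 — v_5(6) = 0 (factor: 6 = (5^0 · 6); the sign does not affect v_p). Step 3 — |x − y|_5 = 5^{0} = 1.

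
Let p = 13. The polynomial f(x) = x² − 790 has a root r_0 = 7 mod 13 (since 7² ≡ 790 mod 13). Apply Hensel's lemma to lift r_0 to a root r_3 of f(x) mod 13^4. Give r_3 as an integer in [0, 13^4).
r_3 = 24239 (mod 28561)

Hensel's recurrence: r_{i+1} = r_i − f(r_i)·(f′(r_i))^{-1} mod 13^{i+2}, with f′(x) = 2x. Iterate:
  r_0 = 7 (mod 13)
  r_1 = 72 (mod 169)
  r_2 = 72 (mod 2197)
  r_3 = 24239 (mod 28561)
Final: r_3 = 24239, and one checks f(r_3) ≡ 0 mod 13^4.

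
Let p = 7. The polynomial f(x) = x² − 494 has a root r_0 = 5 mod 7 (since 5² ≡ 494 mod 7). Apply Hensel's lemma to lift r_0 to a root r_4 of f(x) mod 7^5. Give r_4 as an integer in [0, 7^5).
r_4 = 13081 (mod 16807)

Hensel's recurrence: r_{i+1} = r_i − f(r_i)·(f′(r_i))^{-1} mod 7^{i+2}, with f′(x) = 2x. Iterate:
  r_0 = 5 (mod 7)
  r_1 = 47 (mod 49)
  r_2 = 47 (mod 343)
  r_3 = 1076 (mod 2401)
  r_4 = 13081 (mod 16807)
Final: r_4 = 13081, and one checks f(r_4) ≡ 0 mod 7^5.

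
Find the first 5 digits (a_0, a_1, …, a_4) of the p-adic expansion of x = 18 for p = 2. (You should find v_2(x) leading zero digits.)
(a_0, …, a_4) = (0, 1, 0, 0, 1)

v_2(18) = 1, so a_0 = ... = a_0 = 0. Factor out: x = 2^1 · u with u = 9 a unit in ℤ_2. Expand u iteratively via a_{v+i} = u_i mod 2, u_{i+1} = (u_i − a_{v+i})/2:
  u_0 = 9;  a_1 = 1;  u_1 = (u_0 − 1)/2 = 4
  u_1 = 4;  a_2 = 0;  u_2 = (u_1 − 0)/2 = 2
  u_2 = 2;  a_3 = 0;  u_3 = (u_2 − 0)/2 = 1
  u_3 = 1;  a_4 = 1;  u_4 = (u_3 − 1)/2 = 0
Digits: (0, 1, 0, 0, 1).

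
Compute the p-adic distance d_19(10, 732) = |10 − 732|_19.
d_19(10, 732) = 1/361

Step 1 — x − y = 10 − 732 = -722. Step 2 — v_19(-722) = 2 (factor: -722 = −(19^2 · 2); the sign does not affect v_p). Step 3 — |x − y|_19 = 19^{-2} = 1/361.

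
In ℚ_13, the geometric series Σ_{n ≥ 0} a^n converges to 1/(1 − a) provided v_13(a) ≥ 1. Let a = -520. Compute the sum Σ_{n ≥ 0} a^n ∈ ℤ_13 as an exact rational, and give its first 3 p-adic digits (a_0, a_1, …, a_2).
Σ a^n = 1/(1 − a) = 1/521;  first 3 digits = (1, 12, 10)

v_13(a) = 1 ≥ 1, so the series converges in ℤ_13 to 1/(1 − a) = 1/(1 − (-520)) = 1/521. Expand this rational in ℤ_13: compute digits iteratively via d_i = x_i mod 13, x_{i+1} = (x_i − d_i)/13. The first 3 digits are (1, 12, 10).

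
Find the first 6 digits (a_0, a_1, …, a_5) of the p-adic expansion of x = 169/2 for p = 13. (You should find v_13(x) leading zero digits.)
(a_0, …, a_5) = (0, 0, 7, 6, 6, 6)

v_13(169/2) = 2, so a_0 = ... = a_1 = 0. Factor out: x = 13^2 · u with u = 1/2 a unit in ℤ_13. Expand u iteratively via a_{v+i} = u_i mod 13, u_{i+1} = (u_i − a_{v+i})/13:
  u_0 = 1/2;  a_2 = 7;  u_1 = (u_0 − 7)/13 = -1/2
  u_1 = -1/2;  a_3 = 6;  u_2 = (u_1 − 6)/13 = -1/2
  u_2 = -1/2;  a_4 = 6;  u_3 = (u_2 − 6)/13 = -1/2
  u_3 = -1/2;  a_5 = 6;  u_4 = (u_3 − 6)/13 = -1/2
Digits: (0, 0, 7, 6, 6, 6).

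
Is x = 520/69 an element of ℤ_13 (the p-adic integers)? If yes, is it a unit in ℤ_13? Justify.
x ∈ ℤ_13 but not a unit; v_13(x) = 1 > 0

ℤ_13 = {x ∈ ℚ_13 : v_13(x) ≥ 0} and ℤ_13^× = {x ∈ ℤ_13 : v_13(x) = 0}. Here v_13(520/69) = v_13(num) − v_13(den) = 1; compare against these criteria.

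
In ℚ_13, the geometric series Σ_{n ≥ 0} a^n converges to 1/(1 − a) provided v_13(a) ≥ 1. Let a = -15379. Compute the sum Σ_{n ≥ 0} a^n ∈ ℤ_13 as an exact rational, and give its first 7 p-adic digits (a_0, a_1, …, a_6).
Σ a^n = 1/(1 − a) = 1/15380;  first 7 digits = (1, 0, 0, 6, 12, 12, 9)

v_13(a) = 3 ≥ 1, so the series converges in ℤ_13 to 1/(1 − a) = 1/(1 − (-15379)) = 1/15380. Expand this rational in ℤ_13: compute digits iteratively via d_i = x_i mod 13, x_{i+1} = (x_i − d_i)/13. The first 7 digits are (1, 0, 0, 6, 12, 12, 9).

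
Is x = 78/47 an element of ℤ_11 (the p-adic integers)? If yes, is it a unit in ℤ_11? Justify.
x ∈ ℤ_11^× (unit); v_11(x) = 0

ℤ_11 = {x ∈ ℚ_11 : v_11(x) ≥ 0} and ℤ_11^× = {x ∈ ℤ_11 : v_11(x) = 0}. Here v_11(78/47) = v_11(num) − v_11(den) = 0; compare against these criteria.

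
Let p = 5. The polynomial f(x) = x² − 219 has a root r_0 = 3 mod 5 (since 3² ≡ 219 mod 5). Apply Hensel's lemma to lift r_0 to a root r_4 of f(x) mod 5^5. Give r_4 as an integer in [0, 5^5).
r_4 = 2563 (mod 3125)

Hensel's recurrence: r_{i+1} = r_i − f(r_i)·(f′(r_i))^{-1} mod 5^{i+2}, with f′(x) = 2x. Iterate:
  r_0 = 3 (mod 5)
  r_1 = 13 (mod 25)
  r_2 = 63 (mod 125)
  r_3 = 63 (mod 625)
  r_4 = 2563 (mod 3125)
Final: r_4 = 2563, and one checks f(r_4) ≡ 0 mod 5^5.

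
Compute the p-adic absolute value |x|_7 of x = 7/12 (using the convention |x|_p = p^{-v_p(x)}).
|7/12|_7 = 1/7

Step 1 — compute v_7(x) by factoring powers of 7 out of the numerator and denominator: v_7(7/12) = 1. Step 2 — apply |x|_p = p^{-v_p(x)} = 7^{-1} = 1/7.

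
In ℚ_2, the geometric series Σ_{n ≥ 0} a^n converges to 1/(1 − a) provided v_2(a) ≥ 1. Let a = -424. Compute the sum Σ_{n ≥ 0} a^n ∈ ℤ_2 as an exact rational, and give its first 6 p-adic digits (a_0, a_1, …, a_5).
Σ a^n = 1/(1 − a) = 1/425;  first 6 digits = (1, 0, 0, 1, 1, 0)

v_2(a) = 3 ≥ 1, so the series converges in ℤ_2 to 1/(1 − a) = 1/(1 − (-424)) = 1/425. Expand this rational in ℤ_2: compute digits iteratively via d_i = x_i mod 2, x_{i+1} = (x_i − d_i)/2. The first 6 digits are (1, 0, 0, 1, 1, 0).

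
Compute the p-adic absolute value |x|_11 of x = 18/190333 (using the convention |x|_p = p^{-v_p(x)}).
|18/190333|_11 = 14641

Step 1 — compute v_11(x) by factoring powers of 11 out of the numerator and denominator: v_11(18/190333) = -4. Step 2 — apply |x|_p = p^{-v_p(x)} = 11^{4} = 14641.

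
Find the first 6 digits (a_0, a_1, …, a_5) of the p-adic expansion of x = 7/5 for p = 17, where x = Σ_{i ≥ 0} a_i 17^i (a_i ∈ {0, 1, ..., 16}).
(a_0, …, a_5) = (15, 6, 3, 10, 13, 6)

v_17(7/5) = 0 (numerator and denominator both coprime to 17), so x ∈ ℤ_17^×. Compute digits iteratively via a_i = x_i mod 17, x_{i+1} = (x_i − a_i)/17, with x_0 = x:
  x_0 = 7/5;  a_0 = 15;  x_1 = (x_0 − 15)/17 = -4/5
  x_1 = -4/5;  a_1 = 6;  x_2 = (x_1 − 6)/17 = -2/5
  x_2 = -2/5;  a_2 = 3;  x_3 = (x_2 − 3)/17 = -1/5
  x_3 = -1/5;  a_3 = 10;  x_4 = (x_3 − 10)/17 = -3/5
  x_4 = -3/5;  a_4 = 13;  x_5 = (x_4 − 13)/17 = -4/5
  x_5 = -4/5;  a_5 = 6;  x_6 = (x_5 − 6)/17 = -2/5
Digits: (15, 6, 3, 10, 13, 6).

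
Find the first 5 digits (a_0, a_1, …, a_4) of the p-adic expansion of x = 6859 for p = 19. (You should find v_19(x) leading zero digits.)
(a_0, …, a_4) = (0, 0, 0, 1, 0)

v_19(6859) = 3, so a_0 = ... = a_2 = 0. Factor out: x = 19^3 · u with u = 1 a unit in ℤ_19. Expand u iteratively via a_{v+i} = u_i mod 19, u_{i+1} = (u_i − a_{v+i})/19:
  u_0 = 1;  a_3 = 1;  u_1 = (u_0 − 1)/19 = 0
  u_1 = 0;  a_4 = 0;  u_2 = (u_1 − 0)/19 = 0
Digits: (0, 0, 0, 1, 0).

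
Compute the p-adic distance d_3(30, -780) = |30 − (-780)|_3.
d_3(30, -780) = 1/81

Step 1 — x − y = 30 − (-780) = 810. Step 2 — v_3(810) = 4 (factor: 810 = (3^4 · 10); the sign does not affect v_p). Step 3 — |x − y|_3 = 3^{-4} = 1/81.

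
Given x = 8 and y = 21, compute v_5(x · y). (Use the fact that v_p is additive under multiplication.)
v_5(168) = 0

v_p(x) = 0 (factor: 8 = 5^0 · 8); v_p(y) = 0 (factor: 21 = 5^0 · 21). Additivity: v_p(xy) = v_p(x) + v_p(y) = 0 + 0 = 0. (Direct check: xy = 168 = 5^0 · (168).)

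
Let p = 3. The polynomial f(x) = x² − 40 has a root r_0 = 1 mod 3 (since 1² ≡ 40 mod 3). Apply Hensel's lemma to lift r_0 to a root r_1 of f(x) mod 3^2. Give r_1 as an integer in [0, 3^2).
r_1 = 7 (mod 9)

Hensel's recurrence: r_{i+1} = r_i − f(r_i)·(f′(r_i))^{-1} mod 3^{i+2}, with f′(x) = 2x. Iterate:
  r_0 = 1 (mod 3)
  r_1 = 7 (mod 9)
Final: r_1 = 7, and one checks f(r_1) ≡ 0 mod 3^2.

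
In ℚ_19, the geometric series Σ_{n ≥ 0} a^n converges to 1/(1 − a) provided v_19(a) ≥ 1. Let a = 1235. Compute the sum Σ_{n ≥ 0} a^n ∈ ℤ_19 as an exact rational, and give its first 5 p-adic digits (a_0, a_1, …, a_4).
Σ a^n = 1/(1 − a) = -1/1234;  first 5 digits = (1, 8, 10, 12, 17)

v_19(a) = 1 ≥ 1, so the series converges in ℤ_19 to 1/(1 − a) = 1/(1 − 1235) = -1/1234. Expand this rational in ℤ_19: compute digits iteratively via d_i = x_i mod 19, x_{i+1} = (x_i − d_i)/19. The first 5 digits are (1, 8, 10, 12, 17).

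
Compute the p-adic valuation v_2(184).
v_2(184) = 3

v_2(n) is the largest exponent k such that 2^k divides n. Factor out: 184 = 2^3 · 23. (Sign doesn't affect v_p.) So v_2(184) = 3.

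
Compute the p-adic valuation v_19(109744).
v_19(109744) = 3

v_19(n) is the largest exponent k such that 19^k divides n. Factor out: 109744 = 19^3 · 16. (Sign doesn't affect v_p.) So v_19(109744) = 3.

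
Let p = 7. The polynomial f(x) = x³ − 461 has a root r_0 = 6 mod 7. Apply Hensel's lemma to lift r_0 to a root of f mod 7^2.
r_1 = 6 (mod 49)

Hensel: r_{i+1} = r_i − f(r_i)/f′(r_i) mod 7^{i+2}, where f′(x) = 3x². Iterate:
  r_0 = 6 (mod 7)
  r_1 = 6 (mod 49)
Final: r = 6 with f(r) ≡ 0 mod 7^2.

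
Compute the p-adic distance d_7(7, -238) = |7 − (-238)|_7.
d_7(7, -238) = 1/49

Step 1 — x − y = 7 − (-238) = 245. Step 2 — v_7(245) = 2 (factor: 245 = (7^2 · 5); the sign does not affect v_p). Step 3 — |x − y|_7 = 7^{-2} = 1/49.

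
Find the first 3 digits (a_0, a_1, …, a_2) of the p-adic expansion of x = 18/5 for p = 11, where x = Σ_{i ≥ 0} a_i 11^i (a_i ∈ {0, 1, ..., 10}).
(a_0, …, a_2) = (8, 4, 4)

v_11(18/5) = 0 (numerator and denominator both coprime to 11), so x ∈ ℤ_11^×. Compute digits iteratively via a_i = x_i mod 11, x_{i+1} = (x_i − a_i)/11, with x_0 = x:
  x_0 = 18/5;  a_0 = 8;  x_1 = (x_0 − 8)/11 = -2/5
  x_1 = -2/5;  a_1 = 4;  x_2 = (x_1 − 4)/11 = -2/5
  x_2 = -2/5;  a_2 = 4;  x_3 = (x_2 − 4)/11 = -2/5
Digits: (8, 4, 4).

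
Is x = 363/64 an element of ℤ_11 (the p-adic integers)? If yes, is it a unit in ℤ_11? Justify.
x ∈ ℤ_11 but not a unit; v_11(x) = 2 > 0

ℤ_11 = {x ∈ ℚ_11 : v_11(x) ≥ 0} and ℤ_11^× = {x ∈ ℤ_11 : v_11(x) = 0}. Here v_11(363/64) = v_11(num) − v_11(den) = 2; compare against these criteria.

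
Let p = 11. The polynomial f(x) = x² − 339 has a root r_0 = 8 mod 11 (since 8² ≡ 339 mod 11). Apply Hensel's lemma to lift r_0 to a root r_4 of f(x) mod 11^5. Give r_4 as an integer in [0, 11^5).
r_4 = 72542 (mod 161051)

Hensel's recurrence: r_{i+1} = r_i − f(r_i)·(f′(r_i))^{-1} mod 11^{i+2}, with f′(x) = 2x. Iterate:
  r_0 = 8 (mod 11)
  r_1 = 63 (mod 121)
  r_2 = 668 (mod 1331)
  r_3 = 13978 (mod 14641)
  r_4 = 72542 (mod 161051)
Final: r_4 = 72542, and one checks f(r_4) ≡ 0 mod 11^5.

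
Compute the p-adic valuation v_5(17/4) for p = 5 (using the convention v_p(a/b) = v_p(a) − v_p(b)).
v_5(17/4) = 0

Factor powers of 5 from the numerator and denominator of the reduced fraction: 17 = 5^0 · 17 and 4 = 5^0 · 4. Apply v_p(a/b) = v_p(a) − v_p(b): v_5(17/4) = 0 − 0 = 0.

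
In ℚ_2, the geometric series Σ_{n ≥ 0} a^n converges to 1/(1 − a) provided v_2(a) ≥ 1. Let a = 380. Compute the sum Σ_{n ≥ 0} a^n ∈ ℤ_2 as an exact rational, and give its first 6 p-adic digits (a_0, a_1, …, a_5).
Σ a^n = 1/(1 − a) = -1/379;  first 6 digits = (1, 0, 1, 1, 0, 0)

v_2(a) = 2 ≥ 1, so the series converges in ℤ_2 to 1/(1 − a) = 1/(1 − 380) = -1/379. Expand this rational in ℤ_2: compute digits iteratively via d_i = x_i mod 2, x_{i+1} = (x_i − d_i)/2. The first 6 digits are (1, 0, 1, 1, 0, 0).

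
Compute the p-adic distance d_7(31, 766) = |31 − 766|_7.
d_7(31, 766) = 1/49

Step 1 — x − y = 31 − 766 = -735. Step 2 — v_7(-735) = 2 (factor: -735 = −(7^2 · 15); the sign does not affect v_p). Step 3 — |x − y|_7 = 7^{-2} = 1/49.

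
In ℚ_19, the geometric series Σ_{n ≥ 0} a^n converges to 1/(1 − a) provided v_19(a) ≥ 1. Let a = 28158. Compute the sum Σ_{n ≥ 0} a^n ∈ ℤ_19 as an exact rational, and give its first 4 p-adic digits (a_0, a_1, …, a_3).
Σ a^n = 1/(1 − a) = -1/28157;  first 4 digits = (1, 0, 2, 4)

v_19(a) = 2 ≥ 1, so the series converges in ℤ_19 to 1/(1 − a) = 1/(1 − 28158) = -1/28157. Expand this rational in ℤ_19: compute digits iteratively via d_i = x_i mod 19, x_{i+1} = (x_i − d_i)/19. The first 4 digits are (1, 0, 2, 4).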